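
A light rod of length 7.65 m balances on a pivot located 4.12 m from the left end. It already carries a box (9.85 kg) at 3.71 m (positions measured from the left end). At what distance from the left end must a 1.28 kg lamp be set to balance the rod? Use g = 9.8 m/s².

Choose the pivot (at 4.12 m from the left end) as the axis so the support reaction has zero arm there.
Box: 9.85 × 9.8 = 96.53 N down at 3.71 m → arm 0.41 m, τ = 96.53 × 0.41 = 39.58 N·m counterclockwise.
Net moment of existing loads = 39.58 N·m counterclockwise.
The lamp weighs 1.28 × 9.8 = 12.54 N and must supply an equal clockwise moment, so its lever arm about the pivot is 39.58 / 12.54 = 3.16 m.
That puts it at 4.12 + 3.16 = 7.28 m from the left end.

x ≈ 7.28 m from the left end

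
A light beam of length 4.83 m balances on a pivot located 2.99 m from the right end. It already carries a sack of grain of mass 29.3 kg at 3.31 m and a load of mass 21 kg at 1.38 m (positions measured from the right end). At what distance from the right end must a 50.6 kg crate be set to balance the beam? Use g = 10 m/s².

Take moments about the pivot (at 2.99 m from the right end).
Sack of grain: 29.3 × 10 = 293 N down at 3.31 m → arm 0.32 m, τ = 293 × 0.32 = 93.76 N·m counterclockwise.
Load: 21 × 10 = 210 N down at 1.38 m → arm 1.61 m, τ = 210 × 1.61 = 338.1 N·m clockwise.
Net moment of existing loads = 244.3 N·m clockwise.
The crate weighs 50.6 × 10 = 506 N and must supply an equal counterclockwise moment, so its lever arm about the pivot is 244.3 / 506 = 0.483 m.
That puts it at 2.99 + 0.483 = 3.47 m from the right end.

x ≈ 3.47 m from the right end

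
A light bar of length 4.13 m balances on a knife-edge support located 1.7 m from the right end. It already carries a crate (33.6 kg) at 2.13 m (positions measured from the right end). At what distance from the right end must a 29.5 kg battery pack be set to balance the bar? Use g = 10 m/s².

Taking torques about the knife-edge support (at 1.7 m from the right end):
Crate: 33.6 × 10 = 336 N down at 2.13 m → arm 0.43 m, τ = 336 × 0.43 = 144.5 N·m counterclockwise.
Net moment of existing loads = 144.5 N·m counterclockwise.
The battery pack weighs 29.5 × 10 = 295 N and must supply an equal clockwise moment, so its lever arm about the knife-edge support is 144.5 / 295 = 0.49 m.
That puts it at 1.7 − 0.49 = 1.21 m from the right end.

x ≈ 1.21 m from the right end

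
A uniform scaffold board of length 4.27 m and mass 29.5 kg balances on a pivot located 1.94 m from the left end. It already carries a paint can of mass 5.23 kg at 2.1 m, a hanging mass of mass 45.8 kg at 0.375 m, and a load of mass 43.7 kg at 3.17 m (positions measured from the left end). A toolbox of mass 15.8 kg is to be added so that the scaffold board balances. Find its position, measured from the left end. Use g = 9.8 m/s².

x ≈ 2.66 m from the left end

Sum moments about the pivot (at 1.94 m from the left end) (the support reaction has zero arm there).
Beam weight: 29.5 × 9.8 = 289.1 N down at 2.135 m → arm 0.195 m, τ = 289.1 × 0.195 = 56.37 N·m clockwise.
Paint can: 5.23 × 9.8 = 51.25 N down at 2.1 m → arm 0.16 m, τ = 51.25 × 0.16 = 8.2 N·m clockwise.
Hanging mass: 45.8 × 9.8 = 448.8 N down at 0.375 m → arm 1.565 m, τ = 448.8 × 1.565 = 702.4 N·m counterclockwise.
Load: 43.7 × 9.8 = 428.3 N down at 3.17 m → arm 1.23 m, τ = 428.3 × 1.23 = 526.8 N·m clockwise.
Net moment of existing loads = 111 N·m counterclockwise.
The toolbox weighs 15.8 × 9.8 = 154.8 N and must supply an equal clockwise moment, so its lever arm about the pivot is 111 / 154.8 = 0.717 m.
That puts it at 1.94 + 0.717 = 2.66 m from the left end.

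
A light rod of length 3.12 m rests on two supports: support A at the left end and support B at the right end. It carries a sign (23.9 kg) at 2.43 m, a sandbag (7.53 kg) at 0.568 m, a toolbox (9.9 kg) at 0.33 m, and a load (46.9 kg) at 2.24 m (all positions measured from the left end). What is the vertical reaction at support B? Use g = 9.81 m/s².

R_B ≈ 537 N

About support A:
Sign: 23.9 × 9.81 = 234.5 N down at 2.43 m → arm 2.43 m, τ = 234.5 × 2.43 = 569.8 N·m clockwise.
Sandbag: 7.53 × 9.81 = 73.87 N down at 0.568 m → arm 0.568 m, τ = 73.87 × 0.568 = 41.96 N·m clockwise.
Toolbox: 9.9 × 9.81 = 97.12 N down at 0.33 m → arm 0.33 m, τ = 97.12 × 0.33 = 32.05 N·m clockwise.
Load: 46.9 × 9.81 = 460.1 N down at 2.24 m → arm 2.24 m, τ = 460.1 × 2.24 = 1031 N·m clockwise.
Net load moment about support A = 1675 N·m clockwise.
Reaction R at support B is upward at 3.12 m, arm 3.12 m → moment R × 3.12 counterclockwise.
Στ = 0 ⇒ R × 3.12 = 1675 ⇒ R = 537 N.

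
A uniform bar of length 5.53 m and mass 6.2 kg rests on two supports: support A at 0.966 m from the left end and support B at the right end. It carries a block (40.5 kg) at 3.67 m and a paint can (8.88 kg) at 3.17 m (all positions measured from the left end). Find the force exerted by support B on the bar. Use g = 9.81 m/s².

R_B ≈ 301 N

Take moments about support A.
Beam weight: 6.2 × 9.81 = 60.82 N down at 2.765 m → arm 1.799 m, τ = 60.82 × 1.799 = 109.4 N·m clockwise.
Block: 40.5 × 9.81 = 397.3 N down at 3.67 m → arm 2.704 m, τ = 397.3 × 2.704 = 1074 N·m clockwise.
Paint can: 8.88 × 9.81 = 87.11 N down at 3.17 m → arm 2.204 m, τ = 87.11 × 2.204 = 192 N·m clockwise.
Net load moment about support A = 1375 N·m clockwise.
Reaction R at support B is upward at 5.53 m, arm 4.564 m → moment R × 4.564 counterclockwise.
Setting net torque to zero: R × 4.564 = 1375 → R = 301 N.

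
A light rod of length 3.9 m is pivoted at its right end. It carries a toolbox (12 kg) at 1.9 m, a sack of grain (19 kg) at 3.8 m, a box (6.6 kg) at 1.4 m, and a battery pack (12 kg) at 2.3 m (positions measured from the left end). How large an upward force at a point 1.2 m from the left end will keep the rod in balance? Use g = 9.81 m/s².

F ≈ 224 N

Sum moments about the right end (the unknown pivot reaction has zero arm there).
Toolbox: 12 × 9.81 = 117.7 N down at 1.9 m → arm 2 m, τ = 117.7 × 2 = 235.4 N·m counterclockwise.
Sack of grain: 19 × 9.81 = 186.4 N down at 3.8 m → arm 0.1 m, τ = 186.4 × 0.1 = 18.64 N·m counterclockwise.
Box: 6.6 × 9.81 = 64.75 N down at 1.4 m → arm 2.5 m, τ = 64.75 × 2.5 = 161.9 N·m counterclockwise.
Battery pack: 12 × 9.81 = 117.7 N down at 2.3 m → arm 1.6 m, τ = 117.7 × 1.6 = 188.3 N·m counterclockwise.
Net moment of the loads = 604.2 N·m counterclockwise.
The upward force F acts at a point 1.2 m from the left end, arm 2.7 m, giving F × 2.7 clockwise.
Balancing moments: F × 2.7 = 604.2, giving F = 604.2 / 2.7 = 224 N.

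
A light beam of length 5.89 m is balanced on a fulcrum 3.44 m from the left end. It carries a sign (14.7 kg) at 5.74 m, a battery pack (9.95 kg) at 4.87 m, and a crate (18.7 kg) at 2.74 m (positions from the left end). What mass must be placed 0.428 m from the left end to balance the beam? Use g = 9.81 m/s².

Sum moments about the fulcrum (at 3.44 m from the left end) (the support reaction has zero arm there).
Sign: 14.7 × 9.81 = 144.2 N down at 5.74 m → arm 2.3 m, τ = 144.2 × 2.3 = 331.7 N·m clockwise.
Battery pack: 9.95 × 9.81 = 97.61 N down at 4.87 m → arm 1.43 m, τ = 97.61 × 1.43 = 139.6 N·m clockwise.
Crate: 18.7 × 9.81 = 183.4 N down at 2.74 m → arm 0.7 m, τ = 183.4 × 0.7 = 128.4 N·m counterclockwise.
Net moment of known loads = 342.9 N·m clockwise.
An unknown mass m at 0.428 m has arm 3.012 m; its moment is m·g·3.012 counterclockwise.
Στ = 0 ⇒ m × 9.81 × 3.012 = 342.9 ⇒ m = 342.9 / (9.81 × 3.012) = 11.6 kg.

m ≈ 11.6 kg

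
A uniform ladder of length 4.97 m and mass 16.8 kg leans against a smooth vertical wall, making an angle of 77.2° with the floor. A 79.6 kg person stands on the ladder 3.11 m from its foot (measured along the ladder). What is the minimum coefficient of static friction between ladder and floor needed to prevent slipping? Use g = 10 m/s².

μ_min ≈ 0.137

About the foot of the ladder:
Ladder weight 16.8×10 = 168 N acts at 2.485 m along the ladder; its horizontal arm is 2.485·cos77.2° = 0.5505 m → τ = 92.48 N·m clockwise.
Person: 79.6×10 = 796 N at 3.11 m → arm 0.689 m → τ = 548.4 N·m clockwise.
Wall normal N acts horizontally at the top; its moment arm is the height L sinθ = 4.97·sin77.2° = 4.846 m, counterclockwise.
Στ = 0 ⇒ N × 4.846 = 640.9 ⇒ N = 132.3 N.
ΣFx = 0 ⇒ f = N_wall = 132.3 N. ΣFy = 0 ⇒ N_floor = 964 N.
μ_min = f / N_floor = 132.3 / 964 = 0.137.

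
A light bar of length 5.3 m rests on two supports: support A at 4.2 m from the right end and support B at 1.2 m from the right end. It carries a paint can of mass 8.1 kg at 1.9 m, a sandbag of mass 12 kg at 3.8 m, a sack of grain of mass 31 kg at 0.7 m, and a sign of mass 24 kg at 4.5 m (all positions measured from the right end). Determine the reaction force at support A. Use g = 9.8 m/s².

Choose support B as the axis so its reaction then has zero moment arm.
Paint can: 8.1 × 9.8 = 79.38 N down at 1.9 m → arm 0.7 m, τ = 79.38 × 0.7 = 55.57 N·m counterclockwise.
Sandbag: 12 × 9.8 = 117.6 N down at 3.8 m → arm 2.6 m, τ = 117.6 × 2.6 = 305.8 N·m counterclockwise.
Sack of grain: 31 × 9.8 = 303.8 N down at 0.7 m → arm 0.5 m, τ = 303.8 × 0.5 = 151.9 N·m clockwise.
Sign: 24 × 9.8 = 235.2 N down at 4.5 m → arm 3.3 m, τ = 235.2 × 3.3 = 776.2 N·m counterclockwise.
Net load moment about support B = 985.7 N·m counterclockwise.
Reaction R at support A is upward at 4.2 m, arm 3 m → moment R × 3 clockwise.
Balancing moments: R × 3 = 985.7, giving R = 329 N.

R_A ≈ 329 N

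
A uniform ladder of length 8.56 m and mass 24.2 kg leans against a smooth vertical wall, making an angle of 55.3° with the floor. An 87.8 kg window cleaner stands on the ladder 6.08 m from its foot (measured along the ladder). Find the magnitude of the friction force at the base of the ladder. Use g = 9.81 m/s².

f ≈ 506 N

Taking torques about the foot of the ladder:
Ladder weight 24.2×9.81 = 237.4 N acts at 4.28 m along the ladder; its horizontal arm is 4.28·cos55.3° = 2.437 m → τ = 578.5 N·m clockwise.
Window cleaner: 87.8×9.81 = 861.3 N at 6.08 m → arm 3.461 m → τ = 2981 N·m clockwise.
Wall normal N acts horizontally at the top; its moment arm is the height L sinθ = 8.56·sin55.3° = 7.038 m, counterclockwise.
Στ = 0 ⇒ N × 7.038 = 3560 ⇒ N = 506 N.
ΣFx = 0: friction at the foot balances the wall's push, so f = N_wall = 506 N.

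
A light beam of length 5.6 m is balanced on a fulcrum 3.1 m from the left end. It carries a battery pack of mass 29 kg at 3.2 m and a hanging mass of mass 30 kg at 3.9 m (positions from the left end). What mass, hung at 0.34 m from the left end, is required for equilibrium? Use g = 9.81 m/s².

Choose the fulcrum (at 3.1 m from the left end) as the axis so the support reaction has zero arm there.
Battery pack: 29 × 9.81 = 284.5 N down at 3.2 m → arm 0.1 m, τ = 284.5 × 0.1 = 28.45 N·m clockwise.
Hanging mass: 30 × 9.81 = 294.3 N down at 3.9 m → arm 0.8 m, τ = 294.3 × 0.8 = 235.4 N·m clockwise.
Net moment of known loads = 263.9 N·m clockwise.
An unknown mass m at 0.34 m has arm 2.76 m; its moment is m·g·2.76 counterclockwise.
Στ = 0 ⇒ m × 9.81 × 2.76 = 263.9 ⇒ m = 263.9 / (9.81 × 2.76) = 9.75 kg.

m ≈ 9.75 kg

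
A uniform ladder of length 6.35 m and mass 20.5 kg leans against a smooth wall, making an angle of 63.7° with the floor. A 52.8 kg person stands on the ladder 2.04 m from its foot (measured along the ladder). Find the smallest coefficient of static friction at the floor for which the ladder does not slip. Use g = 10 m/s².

μ_min ≈ 0.183

Choose the foot of the ladder as the axis so the floor normal and friction both act there and drop out.
Ladder weight 20.5×10 = 205 N acts at 3.175 m along the ladder; its horizontal arm is 3.175·cos63.7° = 1.407 m → τ = 288.4 N·m clockwise.
Person: 52.8×10 = 528 N at 2.04 m → arm 0.9039 m → τ = 477.3 N·m clockwise.
Wall normal N acts horizontally at the top; its moment arm is the height L sinθ = 6.35·sin63.7° = 5.693 m, counterclockwise.
Setting net torque to zero: N × 5.693 = 765.7 → N = 134.5 N.
ΣFx = 0 ⇒ f = N_wall = 134.5 N. ΣFy = 0 ⇒ N_floor = 733 N.
μ_min = f / N_floor = 134.5 / 733 = 0.183.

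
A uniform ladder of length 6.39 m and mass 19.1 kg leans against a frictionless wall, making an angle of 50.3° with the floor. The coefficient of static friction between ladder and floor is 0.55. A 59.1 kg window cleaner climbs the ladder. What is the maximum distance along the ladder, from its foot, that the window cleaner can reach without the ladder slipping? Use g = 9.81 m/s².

d ≈ 4.57 m

Choose the foot of the ladder as the axis so the floor normal and friction both act there and drop out.
Ladder weight 19.1×9.81 = 187.4 N acts at 3.195 m along the ladder; its horizontal arm is 3.195·cos50.3° = 2.041 m → τ = 382.5 N·m clockwise.
Window cleaner weight 59.1×9.81 = 579.8 N at distance d → arm d·cos50.3° → τ = 579.8·d·0.6388 clockwise.
Wall normal N at the top has arm L sinθ = 4.916 m counterclockwise, so Στ = 0 gives N·4.916 = 382.5 + 370.4·d.
ΣFy = 0 ⇒ N_floor = 767.2 N, so the maximum friction is μ_s·N_floor = 0.55×767.2 = 422 N. ΣFx = 0 ⇒ N_wall = f, so at the slipping point N = 422 N.
Substituting: 422×4.916 = 382.5 + 370.4·d ⇒ d = (2075 − 382.5) / 370.4 = 4.57 m.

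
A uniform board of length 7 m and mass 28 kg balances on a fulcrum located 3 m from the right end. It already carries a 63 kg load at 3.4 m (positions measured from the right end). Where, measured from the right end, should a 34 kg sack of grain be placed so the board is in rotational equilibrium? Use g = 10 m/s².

x ≈ 1.85 m from the right end

Sum moments about the fulcrum (at 3 m from the right end) (the support reaction has zero arm there).
Beam weight: 28 × 10 = 280 N down at 3.5 m → arm 0.5 m, τ = 280 × 0.5 = 140 N·m counterclockwise.
Load: 63 × 10 = 630 N down at 3.4 m → arm 0.4 m, τ = 630 × 0.4 = 252 N·m counterclockwise.
Net moment of existing loads = 392 N·m counterclockwise.
The sack of grain weighs 34 × 10 = 340 N and must supply an equal clockwise moment, so its lever arm about the fulcrum is 392 / 340 = 1.15 m.
That puts it at 3 − 1.15 = 1.85 m from the right end.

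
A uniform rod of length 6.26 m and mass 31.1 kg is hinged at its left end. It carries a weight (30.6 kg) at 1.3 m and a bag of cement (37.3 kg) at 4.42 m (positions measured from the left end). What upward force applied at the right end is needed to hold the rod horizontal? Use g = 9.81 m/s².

Choose the left end as the axis so the unknown pivot reaction has zero arm there.
Beam weight: 31.1 × 9.81 = 305.1 N down at 3.13 m → arm 3.13 m, τ = 305.1 × 3.13 = 955 N·m clockwise.
Weight: 30.6 × 9.81 = 300.2 N down at 1.3 m → arm 1.3 m, τ = 300.2 × 1.3 = 390.3 N·m clockwise.
Bag of cement: 37.3 × 9.81 = 365.9 N down at 4.42 m → arm 4.42 m, τ = 365.9 × 4.42 = 1617 N·m clockwise.
Net moment of the loads = 2962 N·m clockwise.
The upward force F acts at the right end, arm 6.26 m, giving F × 6.26 counterclockwise.
Στ = 0 ⇒ F × 6.26 = 2962 ⇒ F = 2962 / 6.26 = 473 N.

F ≈ 473 N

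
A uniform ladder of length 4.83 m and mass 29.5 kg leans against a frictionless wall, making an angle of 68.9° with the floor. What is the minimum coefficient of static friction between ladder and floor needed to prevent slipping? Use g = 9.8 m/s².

Taking torques about the foot of the ladder:
Ladder weight 29.5×9.8 = 289.1 N acts at 2.415 m along the ladder; its horizontal arm is 2.415·cos68.9° = 0.8694 m → τ = 251.3 N·m clockwise.
Wall normal N acts horizontally at the top; its moment arm is the height L sinθ = 4.83·sin68.9° = 4.506 m, counterclockwise.
For rotational equilibrium, N × 4.506 = 251.3, so N = 55.77 N.
ΣFx = 0 ⇒ f = N_wall = 55.77 N. ΣFy = 0 ⇒ N_floor = 289.1 N.
μ_min = f / N_floor = 55.77 / 289.1 = 0.193.

μ_min ≈ 0.193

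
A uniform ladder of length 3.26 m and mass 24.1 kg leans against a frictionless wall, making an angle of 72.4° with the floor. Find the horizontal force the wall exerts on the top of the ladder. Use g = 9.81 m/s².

Choose the foot of the ladder as the axis so the floor normal and friction both act there and drop out.
Ladder weight 24.1×9.81 = 236.4 N acts at 1.63 m along the ladder; its horizontal arm is 1.63·cos72.4° = 0.4929 m → τ = 116.5 N·m clockwise.
Wall normal N acts horizontally at the top; its moment arm is the height L sinθ = 3.26·sin72.4° = 3.107 m, counterclockwise.
Setting net torque to zero: N × 3.107 = 116.5 → N = 37.5 N.

N_wall ≈ 37.5 N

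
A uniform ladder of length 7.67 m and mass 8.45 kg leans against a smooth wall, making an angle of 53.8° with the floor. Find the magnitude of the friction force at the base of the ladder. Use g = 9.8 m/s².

About the foot of the ladder:
Ladder weight 8.45×9.8 = 82.81 N acts at 3.835 m along the ladder; its horizontal arm is 3.835·cos53.8° = 2.265 m → τ = 187.6 N·m clockwise.
Wall normal N acts horizontally at the top; its moment arm is the height L sinθ = 7.67·sin53.8° = 6.189 m, counterclockwise.
Στ = 0 ⇒ N × 6.189 = 187.6 ⇒ N = 30.3 N.
ΣFx = 0: friction at the foot balances the wall's push, so f = N_wall = 30.3 N.

f ≈ 30.3 N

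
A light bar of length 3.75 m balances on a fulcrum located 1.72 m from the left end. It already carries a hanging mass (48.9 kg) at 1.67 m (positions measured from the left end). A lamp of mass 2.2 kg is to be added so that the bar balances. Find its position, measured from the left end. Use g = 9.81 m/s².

x ≈ 2.83 m from the left end

Take moments about the fulcrum (at 1.72 m from the left end).
Hanging mass: 48.9 × 9.81 = 479.7 N down at 1.67 m → arm 0.05 m, τ = 479.7 × 0.05 = 23.98 N·m counterclockwise.
Net moment of existing loads = 23.98 N·m counterclockwise.
The lamp weighs 2.2 × 9.81 = 21.58 N and must supply an equal clockwise moment, so its lever arm about the fulcrum is 23.98 / 21.58 = 1.11 m.
That puts it at 1.72 + 1.11 = 2.83 m from the left end.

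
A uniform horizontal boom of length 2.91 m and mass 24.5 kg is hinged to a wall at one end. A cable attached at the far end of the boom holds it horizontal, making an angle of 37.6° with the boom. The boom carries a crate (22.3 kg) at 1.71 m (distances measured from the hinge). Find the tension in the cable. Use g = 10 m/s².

Taking torques about the hinge:
Beam weight: 24.5 × 10 = 245 N down at 1.455 m → arm 1.455 m, τ = 245 × 1.455 = 356.5 N·m clockwise.
Crate: 22.3 × 10 = 223 N down at 1.71 m → arm 1.71 m, τ = 223 × 1.71 = 381.3 N·m clockwise.
Total clockwise load moment = 737.8 N·m.
The cable tension T acts at 2.91 m; only its component perpendicular to the boom, T sinθ, produces torque. sin 37.6° = 0.6101.
Στ = 0 ⇒ T × 2.91 × 0.6101 = 737.8 ⇒ T = 737.8 / 1.775 = 416 N.

T ≈ 416 N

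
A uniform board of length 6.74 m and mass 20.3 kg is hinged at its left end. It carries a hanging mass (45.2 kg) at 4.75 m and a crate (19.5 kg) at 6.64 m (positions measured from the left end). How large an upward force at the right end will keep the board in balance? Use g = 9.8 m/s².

Take moments about the left end.
Beam weight: 20.3 × 9.8 = 198.9 N down at 3.37 m → arm 3.37 m, τ = 198.9 × 3.37 = 670.3 N·m clockwise.
Hanging mass: 45.2 × 9.8 = 443 N down at 4.75 m → arm 4.75 m, τ = 443 × 4.75 = 2104 N·m clockwise.
Crate: 19.5 × 9.8 = 191.1 N down at 6.64 m → arm 6.64 m, τ = 191.1 × 6.64 = 1269 N·m clockwise.
Net moment of the loads = 4043 N·m clockwise.
The upward force F acts at the right end, arm 6.74 m, giving F × 6.74 counterclockwise.
Balancing moments: F × 6.74 = 4043, giving F = 4043 / 6.74 = 600 N.

F ≈ 600 N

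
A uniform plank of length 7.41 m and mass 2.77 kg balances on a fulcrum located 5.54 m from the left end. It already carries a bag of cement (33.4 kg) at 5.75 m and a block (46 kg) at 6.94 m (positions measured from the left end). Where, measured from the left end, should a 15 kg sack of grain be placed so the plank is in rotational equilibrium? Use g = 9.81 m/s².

x ≈ 1.12 m from the left end

About the fulcrum (at 5.54 m from the left end):
Beam weight: 2.77 × 9.81 = 27.17 N down at 3.705 m → arm 1.835 m, τ = 27.17 × 1.835 = 49.86 N·m counterclockwise.
Bag of cement: 33.4 × 9.81 = 327.7 N down at 5.75 m → arm 0.21 m, τ = 327.7 × 0.21 = 68.82 N·m clockwise.
Block: 46 × 9.81 = 451.3 N down at 6.94 m → arm 1.4 m, τ = 451.3 × 1.4 = 631.8 N·m clockwise.
Net moment of existing loads = 650.8 N·m clockwise.
The sack of grain weighs 15 × 9.81 = 147.2 N and must supply an equal counterclockwise moment, so its lever arm about the fulcrum is 650.8 / 147.2 = 4.42 m.
That puts it at 5.54 − 4.42 = 1.12 m from the left end.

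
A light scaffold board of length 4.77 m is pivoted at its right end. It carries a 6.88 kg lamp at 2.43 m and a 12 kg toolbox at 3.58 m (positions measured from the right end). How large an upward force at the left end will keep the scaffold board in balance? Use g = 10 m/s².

F ≈ 125 N

Taking torques about the right end:
Lamp: 6.88 × 10 = 68.8 N down at 2.43 m → arm 2.43 m, τ = 68.8 × 2.43 = 167.2 N·m counterclockwise.
Toolbox: 12 × 10 = 120 N down at 3.58 m → arm 3.58 m, τ = 120 × 3.58 = 429.6 N·m counterclockwise.
Net moment of the loads = 596.8 N·m counterclockwise.
The upward force F acts at the left end, arm 4.77 m, giving F × 4.77 clockwise.
Στ = 0 ⇒ F × 4.77 = 596.8 ⇒ F = 596.8 / 4.77 = 125 N.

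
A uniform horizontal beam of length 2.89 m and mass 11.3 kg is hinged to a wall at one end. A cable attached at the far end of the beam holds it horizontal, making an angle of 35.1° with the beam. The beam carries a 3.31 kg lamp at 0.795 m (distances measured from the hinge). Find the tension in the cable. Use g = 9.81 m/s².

Choose the hinge as the axis so the unknown hinge reaction has zero arm there.
Beam weight: 11.3 × 9.81 = 110.9 N down at 1.445 m → arm 1.445 m, τ = 110.9 × 1.445 = 160.3 N·m clockwise.
Lamp: 3.31 × 9.81 = 32.47 N down at 0.795 m → arm 0.795 m, τ = 32.47 × 0.795 = 25.81 N·m clockwise.
Total clockwise load moment = 186.1 N·m.
The cable tension T acts at 2.89 m; only its component perpendicular to the beam, T sinθ, produces torque. sin 35.1° = 0.575.
Στ = 0 ⇒ T × 2.89 × 0.575 = 186.1 ⇒ T = 186.1 / 1.662 = 112 N.

T ≈ 112 N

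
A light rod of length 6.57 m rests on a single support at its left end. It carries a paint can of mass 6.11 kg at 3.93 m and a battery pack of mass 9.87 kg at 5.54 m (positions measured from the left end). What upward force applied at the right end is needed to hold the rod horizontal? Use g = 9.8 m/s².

Sum moments about the left end (the unknown pivot reaction has zero arm there).
Paint can: 6.11 × 9.8 = 59.88 N down at 3.93 m → arm 3.93 m, τ = 59.88 × 3.93 = 235.3 N·m clockwise.
Battery pack: 9.87 × 9.8 = 96.73 N down at 5.54 m → arm 5.54 m, τ = 96.73 × 5.54 = 535.9 N·m clockwise.
Net moment of the loads = 771.2 N·m clockwise.
The upward force F acts at the right end, arm 6.57 m, giving F × 6.57 counterclockwise.
Balancing moments: F × 6.57 = 771.2, giving F = 771.2 / 6.57 = 117 N.

F ≈ 117 N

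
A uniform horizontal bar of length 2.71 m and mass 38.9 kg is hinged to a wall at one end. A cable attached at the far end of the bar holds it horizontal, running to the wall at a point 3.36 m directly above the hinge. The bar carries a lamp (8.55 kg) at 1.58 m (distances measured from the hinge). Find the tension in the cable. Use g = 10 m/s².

Choose the hinge as the axis so the unknown hinge reaction has zero arm there.
Beam weight: 38.9 × 10 = 389 N down at 1.355 m → arm 1.355 m, τ = 389 × 1.355 = 527.1 N·m clockwise.
Lamp: 8.55 × 10 = 85.5 N down at 1.58 m → arm 1.58 m, τ = 85.5 × 1.58 = 135.1 N·m clockwise.
Total clockwise load moment = 662.2 N·m.
The cable tension T acts at 2.71 m; only its component perpendicular to the bar, T sinθ, produces torque. sinθ = h/√(h²+d²) = 3.36/√(3.36²+2.71²) = 0.7784.
Setting net torque to zero: T × 2.71 × 0.7784 = 662.2 → T = 662.2 / 2.109 = 314 N.

T ≈ 314 N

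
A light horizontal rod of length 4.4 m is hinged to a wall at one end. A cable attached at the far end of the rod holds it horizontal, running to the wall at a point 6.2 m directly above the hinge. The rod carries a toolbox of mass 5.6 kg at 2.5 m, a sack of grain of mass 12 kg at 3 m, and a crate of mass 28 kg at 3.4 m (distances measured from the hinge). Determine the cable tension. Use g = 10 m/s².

T ≈ 405 N

About the hinge:
Toolbox: 5.6 × 10 = 56 N down at 2.5 m → arm 2.5 m, τ = 56 × 2.5 = 140 N·m clockwise.
Sack of grain: 12 × 10 = 120 N down at 3 m → arm 3 m, τ = 120 × 3 = 360 N·m clockwise.
Crate: 28 × 10 = 280 N down at 3.4 m → arm 3.4 m, τ = 280 × 3.4 = 952 N·m clockwise.
Total clockwise load moment = 1452 N·m.
The cable tension T acts at 4.4 m; only its component perpendicular to the rod, T sinθ, produces torque. sinθ = h/√(h²+d²) = 6.2/√(6.2²+4.4²) = 0.8155.
For rotational equilibrium, T × 4.4 × 0.8155 = 1452, so T = 1452 / 3.588 = 405 N.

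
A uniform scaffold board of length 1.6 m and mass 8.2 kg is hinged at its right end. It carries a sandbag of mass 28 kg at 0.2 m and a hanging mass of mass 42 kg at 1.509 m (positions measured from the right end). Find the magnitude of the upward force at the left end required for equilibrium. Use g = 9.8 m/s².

F ≈ 463 N

Sum moments about the right end (the unknown pivot reaction has zero arm there).
Beam weight: 8.2 × 9.8 = 80.36 N down at 0.8 m → arm 0.8 m, τ = 80.36 × 0.8 = 64.29 N·m counterclockwise.
Sandbag: 28 × 9.8 = 274.4 N down at 0.2 m → arm 0.2 m, τ = 274.4 × 0.2 = 54.88 N·m counterclockwise.
Hanging mass: 42 × 9.8 = 411.6 N down at 1.509 m → arm 1.509 m, τ = 411.6 × 1.509 = 621.1 N·m counterclockwise.
Net moment of the loads = 740.3 N·m counterclockwise.
The upward force F acts at the left end, arm 1.6 m, giving F × 1.6 clockwise.
Στ = 0 ⇒ F × 1.6 = 740.3 ⇒ F = 740.3 / 1.6 = 463 N.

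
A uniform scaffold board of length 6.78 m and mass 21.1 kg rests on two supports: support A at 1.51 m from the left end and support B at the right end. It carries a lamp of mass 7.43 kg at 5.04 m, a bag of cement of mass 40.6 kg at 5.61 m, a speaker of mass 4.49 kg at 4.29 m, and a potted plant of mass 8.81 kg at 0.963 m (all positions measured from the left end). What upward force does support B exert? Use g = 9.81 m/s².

R_B ≈ 447 N

Take moments about support A.
Beam weight: 21.1 × 9.81 = 207 N down at 3.39 m → arm 1.88 m, τ = 207 × 1.88 = 389.2 N·m clockwise.
Lamp: 7.43 × 9.81 = 72.89 N down at 5.04 m → arm 3.53 m, τ = 72.89 × 3.53 = 257.3 N·m clockwise.
Bag of cement: 40.6 × 9.81 = 398.3 N down at 5.61 m → arm 4.1 m, τ = 398.3 × 4.1 = 1633 N·m clockwise.
Speaker: 4.49 × 9.81 = 44.05 N down at 4.29 m → arm 2.78 m, τ = 44.05 × 2.78 = 122.5 N·m clockwise.
Potted plant: 8.81 × 9.81 = 86.43 N down at 0.963 m → arm 0.547 m, τ = 86.43 × 0.547 = 47.28 N·m counterclockwise.
Net load moment about support A = 2355 N·m clockwise.
Reaction R at support B is upward at 6.78 m, arm 5.27 m → moment R × 5.27 counterclockwise.
Balancing moments: R × 5.27 = 2355, giving R = 447 N.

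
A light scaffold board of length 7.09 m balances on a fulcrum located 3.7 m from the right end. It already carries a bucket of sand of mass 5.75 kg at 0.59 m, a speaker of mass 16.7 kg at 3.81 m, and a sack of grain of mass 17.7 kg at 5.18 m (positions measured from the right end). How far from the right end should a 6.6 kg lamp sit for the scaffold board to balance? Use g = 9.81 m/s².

x ≈ 2.16 m from the right end

Sum moments about the fulcrum (at 3.7 m from the right end) (the support reaction has zero arm there).
Bucket of sand: 5.75 × 9.81 = 56.41 N down at 0.59 m → arm 3.11 m, τ = 56.41 × 3.11 = 175.4 N·m clockwise.
Speaker: 16.7 × 9.81 = 163.8 N down at 3.81 m → arm 0.11 m, τ = 163.8 × 0.11 = 18.02 N·m counterclockwise.
Sack of grain: 17.7 × 9.81 = 173.6 N down at 5.18 m → arm 1.48 m, τ = 173.6 × 1.48 = 256.9 N·m counterclockwise.
Net moment of existing loads = 99.52 N·m counterclockwise.
The lamp weighs 6.6 × 9.81 = 64.75 N and must supply an equal clockwise moment, so its lever arm about the fulcrum is 99.52 / 64.75 = 1.54 m.
That puts it at 3.7 − 1.54 = 2.16 m from the right end.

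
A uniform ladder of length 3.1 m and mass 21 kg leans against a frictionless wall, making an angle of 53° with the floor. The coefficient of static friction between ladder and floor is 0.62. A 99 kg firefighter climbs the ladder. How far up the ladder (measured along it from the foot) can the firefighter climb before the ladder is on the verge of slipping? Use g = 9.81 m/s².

Choose the foot of the ladder as the axis so the floor normal and friction both act there and drop out.
Ladder weight 21×9.81 = 206 N acts at 1.55 m along the ladder; its horizontal arm is 1.55·cos53° = 0.9328 m → τ = 192.2 N·m clockwise.
Firefighter weight 99×9.81 = 971.2 N at distance d → arm d·cos53° → τ = 971.2·d·0.6018 clockwise.
Wall normal N at the top has arm L sinθ = 2.476 m counterclockwise, so Στ = 0 gives N·2.476 = 192.2 + 584.5·d.
ΣFy = 0 ⇒ N_floor = 1177 N, so the maximum friction is μ_s·N_floor = 0.62×1177 = 729.7 N. ΣFx = 0 ⇒ N_wall = f, so at the slipping point N = 729.7 N.
Substituting: 729.7×2.476 = 192.2 + 584.5·d ⇒ d = (1807 − 192.2) / 584.5 = 2.76 m.

d ≈ 2.76 m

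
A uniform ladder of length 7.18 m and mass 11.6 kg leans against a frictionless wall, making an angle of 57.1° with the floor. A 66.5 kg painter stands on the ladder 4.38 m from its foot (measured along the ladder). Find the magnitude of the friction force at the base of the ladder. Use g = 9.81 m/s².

f ≈ 294 N

Take moments about the foot of the ladder.
Ladder weight 11.6×9.81 = 113.8 N acts at 3.59 m along the ladder; its horizontal arm is 3.59·cos57.1° = 1.95 m → τ = 221.9 N·m clockwise.
Painter: 66.5×9.81 = 652.4 N at 4.38 m → arm 2.379 m → τ = 1552 N·m clockwise.
Wall normal N acts horizontally at the top; its moment arm is the height L sinθ = 7.18·sin57.1° = 6.028 m, counterclockwise.
Στ = 0 ⇒ N × 6.028 = 1774 ⇒ N = 294 N.
ΣFx = 0: friction at the foot balances the wall's push, so f = N_wall = 294 N.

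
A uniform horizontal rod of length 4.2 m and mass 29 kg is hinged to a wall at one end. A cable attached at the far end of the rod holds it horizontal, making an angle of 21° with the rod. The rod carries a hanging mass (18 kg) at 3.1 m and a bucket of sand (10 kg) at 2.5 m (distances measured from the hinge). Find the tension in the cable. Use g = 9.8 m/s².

T ≈ 923 N

About the hinge:
Beam weight: 29 × 9.8 = 284.2 N down at 2.1 m → arm 2.1 m, τ = 284.2 × 2.1 = 596.8 N·m clockwise.
Hanging mass: 18 × 9.8 = 176.4 N down at 3.1 m → arm 3.1 m, τ = 176.4 × 3.1 = 546.8 N·m clockwise.
Bucket of sand: 10 × 9.8 = 98 N down at 2.5 m → arm 2.5 m, τ = 98 × 2.5 = 245 N·m clockwise.
Total clockwise load moment = 1389 N·m.
The cable tension T acts at 4.2 m; only its component perpendicular to the rod, T sinθ, produces torque. sin 21° = 0.3584.
Setting net torque to zero: T × 4.2 × 0.3584 = 1389 → T = 1389 / 1.505 = 923 N.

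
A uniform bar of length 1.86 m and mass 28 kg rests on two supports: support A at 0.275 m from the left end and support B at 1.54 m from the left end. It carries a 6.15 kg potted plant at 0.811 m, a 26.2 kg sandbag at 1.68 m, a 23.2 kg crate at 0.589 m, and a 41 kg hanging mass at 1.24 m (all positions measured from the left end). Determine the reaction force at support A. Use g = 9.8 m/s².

About support B:
Beam weight: 28 × 9.8 = 274.4 N down at 0.93 m → arm 0.61 m, τ = 274.4 × 0.61 = 167.4 N·m counterclockwise.
Potted plant: 6.15 × 9.8 = 60.27 N down at 0.811 m → arm 0.729 m, τ = 60.27 × 0.729 = 43.94 N·m counterclockwise.
Sandbag: 26.2 × 9.8 = 256.8 N down at 1.68 m → arm 0.14 m, τ = 256.8 × 0.14 = 35.95 N·m clockwise.
Crate: 23.2 × 9.8 = 227.4 N down at 0.589 m → arm 0.951 m, τ = 227.4 × 0.951 = 216.3 N·m counterclockwise.
Hanging mass: 41 × 9.8 = 401.8 N down at 1.24 m → arm 0.3 m, τ = 401.8 × 0.3 = 120.5 N·m counterclockwise.
Net load moment about support B = 512.2 N·m counterclockwise.
Reaction R at support A is upward at 0.275 m, arm 1.265 m → moment R × 1.265 clockwise.
Setting net torque to zero: R × 1.265 = 512.2 → R = 405 N.

R_A ≈ 405 N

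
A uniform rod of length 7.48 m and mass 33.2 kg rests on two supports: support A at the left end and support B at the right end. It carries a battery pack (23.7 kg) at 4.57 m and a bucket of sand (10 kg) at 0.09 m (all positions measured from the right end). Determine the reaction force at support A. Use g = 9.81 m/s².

Take moments about support B.
Beam weight: 33.2 × 9.81 = 325.7 N down at 3.74 m → arm 3.74 m, τ = 325.7 × 3.74 = 1218 N·m counterclockwise.
Battery pack: 23.7 × 9.81 = 232.5 N down at 4.57 m → arm 4.57 m, τ = 232.5 × 4.57 = 1063 N·m counterclockwise.
Bucket of sand: 10 × 9.81 = 98.1 N down at 0.09 m → arm 0.09 m, τ = 98.1 × 0.09 = 8.829 N·m counterclockwise.
Net load moment about support B = 2290 N·m counterclockwise.
Reaction R at support A is upward at 7.48 m, arm 7.48 m → moment R × 7.48 clockwise.
Balancing moments: R × 7.48 = 2290, giving R = 306 N.

R_A ≈ 306 N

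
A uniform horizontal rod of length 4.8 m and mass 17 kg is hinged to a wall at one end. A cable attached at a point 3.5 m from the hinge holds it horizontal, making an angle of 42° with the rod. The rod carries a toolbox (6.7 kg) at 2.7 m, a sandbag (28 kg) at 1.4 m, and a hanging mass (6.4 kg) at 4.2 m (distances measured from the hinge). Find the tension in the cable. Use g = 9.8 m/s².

T ≈ 523 N

Taking torques about the hinge:
Beam weight: 17 × 9.8 = 166.6 N down at 2.4 m → arm 2.4 m, τ = 166.6 × 2.4 = 399.8 N·m clockwise.
Toolbox: 6.7 × 9.8 = 65.66 N down at 2.7 m → arm 2.7 m, τ = 65.66 × 2.7 = 177.3 N·m clockwise.
Sandbag: 28 × 9.8 = 274.4 N down at 1.4 m → arm 1.4 m, τ = 274.4 × 1.4 = 384.2 N·m clockwise.
Hanging mass: 6.4 × 9.8 = 62.72 N down at 4.2 m → arm 4.2 m, τ = 62.72 × 4.2 = 263.4 N·m clockwise.
Total clockwise load moment = 1225 N·m.
The cable tension T acts at 3.5 m; only its component perpendicular to the rod, T sinθ, produces torque. sin 42° = 0.6691.
Setting net torque to zero: T × 3.5 × 0.6691 = 1225 → T = 1225 / 2.342 = 523 N.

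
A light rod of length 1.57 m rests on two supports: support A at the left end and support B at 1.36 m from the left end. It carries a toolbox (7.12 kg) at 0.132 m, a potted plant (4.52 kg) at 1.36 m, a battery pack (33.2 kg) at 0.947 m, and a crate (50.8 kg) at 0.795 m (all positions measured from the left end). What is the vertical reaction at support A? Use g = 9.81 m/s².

R_A ≈ 369 N

Choose support B as the axis so its reaction then has zero moment arm.
Toolbox: 7.12 × 9.81 = 69.85 N down at 0.132 m → arm 1.228 m, τ = 69.85 × 1.228 = 85.78 N·m counterclockwise.
Potted plant: acts at the support B, moment arm 0 → no torque.
Battery pack: 33.2 × 9.81 = 325.7 N down at 0.947 m → arm 0.413 m, τ = 325.7 × 0.413 = 134.5 N·m counterclockwise.
Crate: 50.8 × 9.81 = 498.3 N down at 0.795 m → arm 0.565 m, τ = 498.3 × 0.565 = 281.5 N·m counterclockwise.
Net load moment about support B = 501.8 N·m counterclockwise.
Reaction R at support A is upward at 0 m, arm 1.36 m → moment R × 1.36 clockwise.
For rotational equilibrium, R × 1.36 = 501.8, so R = 369 N.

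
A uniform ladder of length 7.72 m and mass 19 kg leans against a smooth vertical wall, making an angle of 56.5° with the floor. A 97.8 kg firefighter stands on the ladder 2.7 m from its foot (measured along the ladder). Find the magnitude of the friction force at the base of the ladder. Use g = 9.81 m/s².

Taking torques about the foot of the ladder:
Ladder weight 19×9.81 = 186.4 N acts at 3.86 m along the ladder; its horizontal arm is 3.86·cos56.5° = 2.13 m → τ = 397 N·m clockwise.
Firefighter: 97.8×9.81 = 959.4 N at 2.7 m → arm 1.49 m → τ = 1430 N·m clockwise.
Wall normal N acts horizontally at the top; its moment arm is the height L sinθ = 7.72·sin56.5° = 6.438 m, counterclockwise.
Setting net torque to zero: N × 6.438 = 1827 → N = 284 N.
ΣFx = 0: friction at the foot balances the wall's push, so f = N_wall = 284 N.

f ≈ 284 N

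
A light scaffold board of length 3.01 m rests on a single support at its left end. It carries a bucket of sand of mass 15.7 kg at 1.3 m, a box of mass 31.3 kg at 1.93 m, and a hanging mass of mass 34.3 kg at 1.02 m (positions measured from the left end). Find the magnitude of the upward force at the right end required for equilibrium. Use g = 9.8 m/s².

Take moments about the left end.
Bucket of sand: 15.7 × 9.8 = 153.9 N down at 1.3 m → arm 1.3 m, τ = 153.9 × 1.3 = 200.1 N·m clockwise.
Box: 31.3 × 9.8 = 306.7 N down at 1.93 m → arm 1.93 m, τ = 306.7 × 1.93 = 591.9 N·m clockwise.
Hanging mass: 34.3 × 9.8 = 336.1 N down at 1.02 m → arm 1.02 m, τ = 336.1 × 1.02 = 342.8 N·m clockwise.
Net moment of the loads = 1135 N·m clockwise.
The upward force F acts at the right end, arm 3.01 m, giving F × 3.01 counterclockwise.
Setting net torque to zero: F × 3.01 = 1135 → F = 1135 / 3.01 = 377 N.

F ≈ 377 N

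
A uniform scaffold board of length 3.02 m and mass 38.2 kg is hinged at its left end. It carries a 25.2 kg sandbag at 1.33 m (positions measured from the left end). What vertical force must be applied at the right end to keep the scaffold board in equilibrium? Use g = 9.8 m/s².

Choose the left end as the axis so the unknown pivot reaction has zero arm there.
Beam weight: 38.2 × 9.8 = 374.4 N down at 1.51 m → arm 1.51 m, τ = 374.4 × 1.51 = 565.3 N·m clockwise.
Sandbag: 25.2 × 9.8 = 247 N down at 1.33 m → arm 1.33 m, τ = 247 × 1.33 = 328.5 N·m clockwise.
Net moment of the loads = 893.8 N·m clockwise.
The upward force F acts at the right end, arm 3.02 m, giving F × 3.02 counterclockwise.
Setting net torque to zero: F × 3.02 = 893.8 → F = 893.8 / 3.02 = 296 N.

F ≈ 296 N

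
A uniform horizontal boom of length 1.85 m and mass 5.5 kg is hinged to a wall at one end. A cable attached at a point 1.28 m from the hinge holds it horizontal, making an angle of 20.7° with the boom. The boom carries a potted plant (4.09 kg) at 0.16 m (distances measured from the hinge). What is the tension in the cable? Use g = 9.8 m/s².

Sum moments about the hinge (the unknown hinge reaction has zero arm there).
Beam weight: 5.5 × 9.8 = 53.9 N down at 0.925 m → arm 0.925 m, τ = 53.9 × 0.925 = 49.86 N·m clockwise.
Potted plant: 4.09 × 9.8 = 40.08 N down at 0.16 m → arm 0.16 m, τ = 40.08 × 0.16 = 6.413 N·m clockwise.
Total clockwise load moment = 56.27 N·m.
The cable tension T acts at 1.28 m; only its component perpendicular to the boom, T sinθ, produces torque. sin 20.7° = 0.3535.
Balancing moments: T × 1.28 × 0.3535 = 56.27, giving T = 56.27 / 0.4525 = 124 N.

T ≈ 124 N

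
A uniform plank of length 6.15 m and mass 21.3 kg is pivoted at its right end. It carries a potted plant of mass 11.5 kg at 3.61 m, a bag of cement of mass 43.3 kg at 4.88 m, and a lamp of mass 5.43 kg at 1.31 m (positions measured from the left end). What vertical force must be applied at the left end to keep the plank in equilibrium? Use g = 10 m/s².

Taking torques about the right end:
Beam weight: 21.3 × 10 = 213 N down at 3.075 m → arm 3.075 m, τ = 213 × 3.075 = 655 N·m counterclockwise.
Potted plant: 11.5 × 10 = 115 N down at 3.61 m → arm 2.54 m, τ = 115 × 2.54 = 292.1 N·m counterclockwise.
Bag of cement: 43.3 × 10 = 433 N down at 4.88 m → arm 1.27 m, τ = 433 × 1.27 = 549.9 N·m counterclockwise.
Lamp: 5.43 × 10 = 54.3 N down at 1.31 m → arm 4.84 m, τ = 54.3 × 4.84 = 262.8 N·m counterclockwise.
Net moment of the loads = 1760 N·m counterclockwise.
The upward force F acts at the left end, arm 6.15 m, giving F × 6.15 clockwise.
For rotational equilibrium, F × 6.15 = 1760, so F = 1760 / 6.15 = 286 N.

F ≈ 286 N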